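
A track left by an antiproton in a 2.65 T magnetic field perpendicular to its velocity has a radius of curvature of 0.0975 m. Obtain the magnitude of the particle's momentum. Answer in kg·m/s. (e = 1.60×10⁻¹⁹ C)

Since qvB = mv²/r, the momentum p = mv = qBr.
p = (1×1.60×10^-19)(2.65)(0.0975) = 4.13×10^-20 kg·m/s.

p ≈ 4.13×10^-20 kg·m/s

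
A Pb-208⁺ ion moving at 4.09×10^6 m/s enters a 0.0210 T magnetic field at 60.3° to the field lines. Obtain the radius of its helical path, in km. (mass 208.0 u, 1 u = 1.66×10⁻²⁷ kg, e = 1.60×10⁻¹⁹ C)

r ≈ 0.365 km

Only the perpendicular component v⊥ = v sin60.3° = 3.55×10^6 m/s is bent by the field.
r = m v⊥ /(qB) = (3.45×10^-25)(3.55×10^6) / [(1×1.60×10^-19)(0.0210)] = 365 m.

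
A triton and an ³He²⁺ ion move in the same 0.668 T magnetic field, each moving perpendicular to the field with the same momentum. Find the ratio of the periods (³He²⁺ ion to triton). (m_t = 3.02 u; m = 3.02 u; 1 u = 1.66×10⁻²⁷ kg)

ratio ≈ 0.500

T = 2πm/(qB) is independent of speed, so T₂/T₁ = (m₂/q₂)/(m₁/q₁).
T_{³He²⁺ ion}/T_{triton} = (5.01×10^-27/2e) / (5.01×10^-27/1e) = 0.500.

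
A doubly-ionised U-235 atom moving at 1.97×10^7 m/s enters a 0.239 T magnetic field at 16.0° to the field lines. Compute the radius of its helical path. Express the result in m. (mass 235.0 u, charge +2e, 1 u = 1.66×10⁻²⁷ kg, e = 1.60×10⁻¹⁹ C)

Only the perpendicular component v⊥ = v sin16.0° = 5.43×10^6 m/s is bent by the field.
r = m v⊥ /(qB) = (3.90×10^-25)(5.43×10^6) / [(2×1.60×10^-19)(0.239)] = 27.7 m.

r ≈ 27.7 m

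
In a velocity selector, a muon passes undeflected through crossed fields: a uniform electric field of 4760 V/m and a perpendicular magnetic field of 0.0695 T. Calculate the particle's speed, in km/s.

For zero net force, qE = qvB, so v = E/B.
v = (4760) / (0.0695) = 6.85×10^4 m/s.

v ≈ 68.5 km/s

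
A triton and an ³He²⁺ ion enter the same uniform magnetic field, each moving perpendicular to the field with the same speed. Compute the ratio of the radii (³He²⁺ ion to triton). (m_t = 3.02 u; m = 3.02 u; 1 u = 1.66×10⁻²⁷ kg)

r = mv/(qB) ⇒ at equal v, r ∝ m/q.
r_{³He²⁺ ion}/r_{triton} = 0.500.

ratio ≈ 0.500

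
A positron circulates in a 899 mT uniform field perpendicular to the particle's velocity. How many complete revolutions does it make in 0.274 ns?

T = 2πm/(qB) = 2π(9.11×10^-31) / [(1×1.60×10^-19)(0.899)] = 3.9794×10^-11 s.
N = t/T = 2.74×10^-10 / 3.9794×10^-11 ≈ 6.89, so 6 complete revolutions.

N = 6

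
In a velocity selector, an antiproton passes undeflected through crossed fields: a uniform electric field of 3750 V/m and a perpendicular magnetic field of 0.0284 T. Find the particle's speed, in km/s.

For zero net force, qE = qvB, so v = E/B.
v = (3750) / (0.0284) = 1.32×10^5 m/s.

v ≈ 132 km/s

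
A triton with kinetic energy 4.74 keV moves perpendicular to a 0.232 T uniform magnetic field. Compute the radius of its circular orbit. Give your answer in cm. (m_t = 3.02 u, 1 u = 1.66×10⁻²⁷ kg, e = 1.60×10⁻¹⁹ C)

r ≈ 7.43 cm

Convert the energy: K = 4.74 keV = 7.58×10^-16 J.
v = √(2K/m) = √(2·7.58×10^-16/5.01×10^-27) = 5.50×10^5 m/s.
r = mv/(qB) = (5.01×10^-27)(5.50×10^5) / [(1×1.60×10^-19)(0.232)] = 0.0743 m.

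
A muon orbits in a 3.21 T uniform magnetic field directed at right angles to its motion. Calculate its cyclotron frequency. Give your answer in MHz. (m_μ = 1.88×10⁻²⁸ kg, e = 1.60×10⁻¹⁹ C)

f = qB/(2πm) = (1×1.60×10^-19)(3.21) / [2π(1.88×10^-28)] = 4.35×10^8 Hz.

f ≈ 435 MHz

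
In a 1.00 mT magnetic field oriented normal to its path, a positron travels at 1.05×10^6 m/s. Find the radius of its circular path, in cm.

The magnetic force provides the centripetal force: qvB = mv²/r, so r = mv/(qB).
r = (9.11×10^-31 kg)(1.05×10^6 m/s) / [(1×1.60×10^-19 C)(1.00×10^-3 T)] = 5.98×10^-3 m.

r ≈ 0.598 cm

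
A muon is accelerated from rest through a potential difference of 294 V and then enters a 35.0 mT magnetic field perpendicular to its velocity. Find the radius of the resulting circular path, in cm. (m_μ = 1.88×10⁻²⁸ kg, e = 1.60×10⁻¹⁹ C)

r ≈ 2.37 cm

The kinetic energy gained is K = qV = (1×1.60×10^-19)(294) = 4.70×10^-17 J.
v = √(2K/m) = 7.07×10^5 m/s.
r = mv/(qB) = (1.88×10^-28)(7.07×10^5) / [(1×1.60×10^-19)(0.0350)] = 0.0237 m.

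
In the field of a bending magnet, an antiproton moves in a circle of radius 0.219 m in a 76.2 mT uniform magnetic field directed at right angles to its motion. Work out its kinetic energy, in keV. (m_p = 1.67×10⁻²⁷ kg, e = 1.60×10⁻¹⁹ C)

K ≈ 13.3 keV

v = qBr/m = (1×1.60×10^-19)(0.0762)(0.219) / (1.67×10^-27) = 1.60×10^6 m/s.
K = ½mv² = 0.5·(1.67×10^-27)·(1.60×10^6)² = 2.13×10^-15 J = 13.3 keV.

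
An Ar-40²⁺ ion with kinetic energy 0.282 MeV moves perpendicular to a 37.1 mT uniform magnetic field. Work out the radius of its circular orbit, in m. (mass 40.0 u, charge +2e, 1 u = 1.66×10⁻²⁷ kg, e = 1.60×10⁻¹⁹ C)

Convert the energy: K = 0.282 MeV = 4.51×10^-14 J.
v = √(2K/m) = √(2·4.51×10^-14/6.64×10^-26) = 1.17×10^6 m/s.
r = mv/(qB) = (6.64×10^-26)(1.17×10^6) / [(2×1.60×10^-19)(0.0371)] = 6.52 m.

r ≈ 6.52 m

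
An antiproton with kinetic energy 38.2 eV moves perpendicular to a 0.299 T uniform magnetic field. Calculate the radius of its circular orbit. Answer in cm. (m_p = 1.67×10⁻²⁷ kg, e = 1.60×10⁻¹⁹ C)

Convert the energy: K = 38.2 eV = 6.11×10^-18 J.
v = √(2K/m) = √(2·6.11×10^-18/1.67×10^-27) = 8.56×10^4 m/s.
r = mv/(qB) = (1.67×10^-27)(8.56×10^4) / [(1×1.60×10^-19)(0.299)] = 2.99×10^-3 m.

r ≈ 0.299 cm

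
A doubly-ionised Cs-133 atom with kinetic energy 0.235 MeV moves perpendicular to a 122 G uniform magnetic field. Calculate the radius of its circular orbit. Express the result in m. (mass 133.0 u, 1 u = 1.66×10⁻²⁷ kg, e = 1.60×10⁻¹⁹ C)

r ≈ 33.0 m

Convert the energy: K = 0.235 MeV = 3.76×10^-14 J.
v = √(2K/m) = √(2·3.76×10^-14/2.21×10^-25) = 5.84×10^5 m/s.
r = mv/(qB) = (2.21×10^-25)(5.84×10^5) / [(2×1.60×10^-19)(0.0122)] = 33.0 m.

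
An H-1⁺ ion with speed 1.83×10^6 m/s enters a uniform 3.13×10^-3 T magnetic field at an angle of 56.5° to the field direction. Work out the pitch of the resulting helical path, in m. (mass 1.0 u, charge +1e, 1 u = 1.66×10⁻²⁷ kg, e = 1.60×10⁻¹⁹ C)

The velocity component along B is v∥ = v cos56.5° = 1.01×10^6 m/s.
The cyclotron period T = 2πm/(qB) = 2.08×10^-5 s is set by m, q, B alone.
Pitch = v∥·T = (1.01×10^6)(2.08×10^-5) = 21.0 m.

pitch ≈ 21.0 m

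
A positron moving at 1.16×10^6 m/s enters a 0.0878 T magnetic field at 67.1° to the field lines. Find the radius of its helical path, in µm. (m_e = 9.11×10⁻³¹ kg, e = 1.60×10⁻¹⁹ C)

r ≈ 69.3 µm

Only the perpendicular component v⊥ = v sin67.1° = 1.07×10^6 m/s is bent by the field.
r = m v⊥ /(qB) = (9.11×10^-31)(1.07×10^6) / [(1×1.60×10^-19)(0.0878)] = 6.93×10^-5 m.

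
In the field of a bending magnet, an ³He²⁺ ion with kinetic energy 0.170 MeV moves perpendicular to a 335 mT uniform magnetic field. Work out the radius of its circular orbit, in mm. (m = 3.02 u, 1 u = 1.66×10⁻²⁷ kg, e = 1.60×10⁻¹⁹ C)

r ≈ 154 mm

Convert the energy: K = 0.170 MeV = 2.72×10^-14 J.
v = √(2K/m) = √(2·2.72×10^-14/5.01×10^-27) = 3.29×10^6 m/s.
r = mv/(qB) = (5.01×10^-27)(3.29×10^6) / [(2×1.60×10^-19)(0.335)] = 0.154 m.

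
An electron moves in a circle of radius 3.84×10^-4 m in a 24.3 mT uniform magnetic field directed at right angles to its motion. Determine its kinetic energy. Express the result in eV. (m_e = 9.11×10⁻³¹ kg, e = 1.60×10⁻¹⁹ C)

K ≈ 7.65 eV

v = qBr/m = (1×1.60×10^-19)(0.0243)(3.84×10^-4) / (9.11×10^-31) = 1.64×10^6 m/s.
K = ½mv² = 0.5·(9.11×10^-31)·(1.64×10^6)² = 1.22×10^-18 J = 7.65 eV.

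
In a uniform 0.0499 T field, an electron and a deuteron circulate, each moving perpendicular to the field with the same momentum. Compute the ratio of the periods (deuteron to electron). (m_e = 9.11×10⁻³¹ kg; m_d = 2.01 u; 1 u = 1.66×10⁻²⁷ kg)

T = 2πm/(qB) is independent of speed, so T₂/T₁ = (m₂/q₂)/(m₁/q₁).
T_{deuteron}/T_{electron} = (3.34×10^-27/1e) / (9.11×10^-31/1e) = 3660.

ratio ≈ 3660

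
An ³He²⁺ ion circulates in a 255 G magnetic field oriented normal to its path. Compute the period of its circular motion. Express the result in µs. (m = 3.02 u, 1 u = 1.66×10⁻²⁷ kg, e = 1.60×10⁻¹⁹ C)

The cyclotron period is independent of speed: T = 2πm/(qB).
T = 2π(5.01×10^-27) / [(2×1.60×10^-19)(0.0255)] = 3.86×10^-6 s.

T ≈ 3.86 µs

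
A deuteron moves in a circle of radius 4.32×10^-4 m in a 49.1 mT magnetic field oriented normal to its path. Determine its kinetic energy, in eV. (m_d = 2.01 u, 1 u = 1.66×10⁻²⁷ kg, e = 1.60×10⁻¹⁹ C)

K ≈ 0.0108 eV

v = qBr/m = (1×1.60×10^-19)(0.0491)(4.32×10^-4) / (3.34×10^-27) = 1020 m/s.
K = ½mv² = 0.5·(3.34×10^-27)·(1020)² = 1.73×10^-21 J = 0.0108 eV.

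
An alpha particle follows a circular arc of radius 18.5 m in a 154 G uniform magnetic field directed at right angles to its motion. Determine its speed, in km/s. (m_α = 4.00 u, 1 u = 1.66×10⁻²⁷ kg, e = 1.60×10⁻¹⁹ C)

v ≈ 13700 km/s

From qvB = mv²/r, v = qBr/m.
v = (2×1.60×10^-19)(0.0154)(18.5) / (6.64×10^-27) = 1.37×10^7 m/s.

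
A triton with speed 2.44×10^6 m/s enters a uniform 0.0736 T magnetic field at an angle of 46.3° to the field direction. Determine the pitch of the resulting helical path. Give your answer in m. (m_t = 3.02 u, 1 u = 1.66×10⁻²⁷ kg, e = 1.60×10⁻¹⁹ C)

pitch ≈ 4.51 m

The velocity component along B is v∥ = v cos46.3° = 1.69×10^6 m/s.
The cyclotron period T = 2πm/(qB) = 2.67×10^-6 s is set by m, q, B alone.
Pitch = v∥·T = (1.69×10^6)(2.67×10^-6) = 4.51 m.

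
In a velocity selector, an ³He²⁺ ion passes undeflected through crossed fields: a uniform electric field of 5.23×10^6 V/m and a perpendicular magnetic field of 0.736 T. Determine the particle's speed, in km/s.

v ≈ 7110 km/s

For zero net force, qE = qvB, so v = E/B.
v = (5.23×10^6) / (0.736) = 7.11×10^6 m/s.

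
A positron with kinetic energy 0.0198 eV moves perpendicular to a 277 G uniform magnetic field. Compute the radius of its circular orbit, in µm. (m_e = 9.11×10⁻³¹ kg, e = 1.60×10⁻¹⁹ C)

Convert the energy: K = 0.0198 eV = 3.17×10^-21 J.
v = √(2K/m) = √(2·3.17×10^-21/9.11×10^-31) = 8.34×10^4 m/s.
r = mv/(qB) = (9.11×10^-31)(8.34×10^4) / [(1×1.60×10^-19)(0.0277)] = 1.71×10^-5 m.

r ≈ 17.1 µm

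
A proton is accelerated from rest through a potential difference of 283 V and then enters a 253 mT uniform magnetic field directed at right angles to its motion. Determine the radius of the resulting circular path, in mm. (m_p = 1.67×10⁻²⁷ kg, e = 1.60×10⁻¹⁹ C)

r ≈ 9.61 mm

The kinetic energy gained is K = qV = (1×1.60×10^-19)(283) = 4.53×10^-17 J.
v = √(2K/m) = 2.33×10^5 m/s.
r = mv/(qB) = (1.67×10^-27)(2.33×10^5) / [(1×1.60×10^-19)(0.253)] = 9.61×10^-3 m.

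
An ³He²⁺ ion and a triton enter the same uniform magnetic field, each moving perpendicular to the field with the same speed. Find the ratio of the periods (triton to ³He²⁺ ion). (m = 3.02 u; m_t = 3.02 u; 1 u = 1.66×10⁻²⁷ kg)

ratio ≈ 2.00

T = 2πm/(qB) is independent of speed, so T₂/T₁ = (m₂/q₂)/(m₁/q₁).
T_{triton}/T_{³He²⁺ ion} = (5.01×10^-27/1e) / (5.01×10^-27/2e) = 2.00.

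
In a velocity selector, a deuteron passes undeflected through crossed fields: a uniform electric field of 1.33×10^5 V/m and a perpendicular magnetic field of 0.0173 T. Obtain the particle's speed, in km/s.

For zero net force, qE = qvB, so v = E/B.
v = (1.33×10^5) / (0.0173) = 7.69×10^6 m/s.

v ≈ 7690 km/s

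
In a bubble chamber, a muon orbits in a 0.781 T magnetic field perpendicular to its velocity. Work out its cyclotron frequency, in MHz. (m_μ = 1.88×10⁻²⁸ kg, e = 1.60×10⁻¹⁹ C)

f ≈ 106 MHz

f = qB/(2πm) = (1×1.60×10^-19)(0.781) / [2π(1.88×10^-28)] = 1.06×10^8 Hz.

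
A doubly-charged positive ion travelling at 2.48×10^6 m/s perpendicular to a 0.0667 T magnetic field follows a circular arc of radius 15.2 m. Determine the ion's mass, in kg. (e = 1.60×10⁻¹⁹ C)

m ≈ 1.31×10^-25 kg

qvB = mv²/r ⇒ m = qBr/v.
m = (2×1.60×10^-19)(0.0667)(15.2) / (2.48×10^6) = 1.31×10^-25 kg.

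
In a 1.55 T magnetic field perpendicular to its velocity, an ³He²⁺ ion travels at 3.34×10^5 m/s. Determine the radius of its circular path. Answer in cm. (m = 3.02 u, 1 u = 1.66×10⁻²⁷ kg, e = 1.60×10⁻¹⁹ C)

r ≈ 0.338 cm

The magnetic force provides the centripetal force: qvB = mv²/r, so r = mv/(qB).
r = (5.01×10^-27 kg)(3.34×10^5 m/s) / [(2×1.60×10^-19 C)(1.55 T)] = 3.38×10^-3 m.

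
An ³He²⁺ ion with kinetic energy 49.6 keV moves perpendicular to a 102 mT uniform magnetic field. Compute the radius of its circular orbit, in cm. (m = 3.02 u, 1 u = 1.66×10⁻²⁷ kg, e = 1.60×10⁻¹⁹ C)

Convert the energy: K = 49.6 keV = 7.94×10^-15 J.
v = √(2K/m) = √(2·7.94×10^-15/5.01×10^-27) = 1.78×10^6 m/s.
r = mv/(qB) = (5.01×10^-27)(1.78×10^6) / [(2×1.60×10^-19)(0.102)] = 0.273 m.

r ≈ 27.3 cm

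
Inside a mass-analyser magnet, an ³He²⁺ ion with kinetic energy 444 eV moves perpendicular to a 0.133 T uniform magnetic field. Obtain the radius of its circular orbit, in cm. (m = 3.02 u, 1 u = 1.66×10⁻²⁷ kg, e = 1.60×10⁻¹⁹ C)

Convert the energy: K = 444 eV = 7.10×10^-17 J.
v = √(2K/m) = √(2·7.10×10^-17/5.01×10^-27) = 1.68×10^5 m/s.
r = mv/(qB) = (5.01×10^-27)(1.68×10^5) / [(2×1.60×10^-19)(0.133)] = 0.0198 m.

r ≈ 1.98 cm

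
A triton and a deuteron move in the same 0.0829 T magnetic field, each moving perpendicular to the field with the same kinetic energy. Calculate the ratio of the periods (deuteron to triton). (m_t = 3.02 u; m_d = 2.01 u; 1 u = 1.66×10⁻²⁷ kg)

ratio ≈ 0.666

T = 2πm/(qB) is independent of speed, so T₂/T₁ = (m₂/q₂)/(m₁/q₁).
T_{deuteron}/T_{triton} = (3.34×10^-27/1e) / (5.01×10^-27/1e) = 0.666.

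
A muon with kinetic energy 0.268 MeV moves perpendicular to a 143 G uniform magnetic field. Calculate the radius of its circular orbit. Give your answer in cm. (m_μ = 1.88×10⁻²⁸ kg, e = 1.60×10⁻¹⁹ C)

r ≈ 175 cm

Convert the energy: K = 0.268 MeV = 4.29×10^-14 J.
v = √(2K/m) = √(2·4.29×10^-14/1.88×10^-28) = 2.14×10^7 m/s.
r = mv/(qB) = (1.88×10^-28)(2.14×10^7) / [(1×1.60×10^-19)(0.0143)] = 1.75 m.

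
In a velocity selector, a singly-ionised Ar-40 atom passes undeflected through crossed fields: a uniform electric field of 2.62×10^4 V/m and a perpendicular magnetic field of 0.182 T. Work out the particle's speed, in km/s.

v ≈ 144 km/s

For zero net force, qE = qvB, so v = E/B.
v = (2.62×10^4) / (0.182) = 1.44×10^5 m/s.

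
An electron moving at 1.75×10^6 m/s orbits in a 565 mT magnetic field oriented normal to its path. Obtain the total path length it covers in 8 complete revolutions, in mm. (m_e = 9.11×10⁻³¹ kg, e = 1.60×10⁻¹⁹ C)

L ≈ 0.886 mm

r = mv/(qB) = 1.76×10^-5 m, so one revolution covers 2πr = 1.11×10^-4 m.
In 8 revolutions: L = 8·2πr = 8.86×10^-4 m.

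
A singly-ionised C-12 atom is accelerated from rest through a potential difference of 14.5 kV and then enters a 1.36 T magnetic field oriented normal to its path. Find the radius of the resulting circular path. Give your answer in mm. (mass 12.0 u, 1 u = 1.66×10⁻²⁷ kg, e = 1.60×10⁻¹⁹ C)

The kinetic energy gained is K = qV = (1×1.60×10^-19)(1.45×10^4) = 2.32×10^-15 J.
v = √(2K/m) = 4.83×10^5 m/s.
r = mv/(qB) = (1.99×10^-26)(4.83×10^5) / [(1×1.60×10^-19)(1.36)] = 0.0442 m.

r ≈ 44.2 mm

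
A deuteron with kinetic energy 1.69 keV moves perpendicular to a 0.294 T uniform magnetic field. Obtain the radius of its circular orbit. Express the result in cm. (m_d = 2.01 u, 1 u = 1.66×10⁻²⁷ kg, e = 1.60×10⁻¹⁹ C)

r ≈ 2.86 cm

Convert the energy: K = 1.69 keV = 2.70×10^-16 J.
v = √(2K/m) = √(2·2.70×10^-16/3.34×10^-27) = 4.03×10^5 m/s.
r = mv/(qB) = (3.34×10^-27)(4.03×10^5) / [(1×1.60×10^-19)(0.294)] = 0.0286 m.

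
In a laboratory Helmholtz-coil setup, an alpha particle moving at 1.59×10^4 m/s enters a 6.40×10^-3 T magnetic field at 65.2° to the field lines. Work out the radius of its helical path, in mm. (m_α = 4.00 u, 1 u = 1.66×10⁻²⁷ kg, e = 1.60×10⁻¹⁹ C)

Only the perpendicular component v⊥ = v sin65.2° = 1.44×10^4 m/s is bent by the field.
r = m v⊥ /(qB) = (6.64×10^-27)(1.44×10^4) / [(2×1.60×10^-19)(6.40×10^-3)] = 0.0468 m.

r ≈ 46.8 mm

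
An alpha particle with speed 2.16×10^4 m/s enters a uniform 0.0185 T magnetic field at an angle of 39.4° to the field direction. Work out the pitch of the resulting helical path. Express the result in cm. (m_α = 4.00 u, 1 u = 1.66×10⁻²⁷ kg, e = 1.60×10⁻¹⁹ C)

pitch ≈ 11.8 cm

The velocity component along B is v∥ = v cos39.4° = 1.67×10^4 m/s.
The cyclotron period T = 2πm/(qB) = 7.05×10^-6 s is set by m, q, B alone.
Pitch = v∥·T = (1.67×10^4)(7.05×10^-6) = 0.118 m.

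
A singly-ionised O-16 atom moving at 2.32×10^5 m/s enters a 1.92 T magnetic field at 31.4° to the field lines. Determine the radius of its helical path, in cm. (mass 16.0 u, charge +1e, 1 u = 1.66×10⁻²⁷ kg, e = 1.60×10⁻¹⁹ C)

Only the perpendicular component v⊥ = v sin31.4° = 1.21×10^5 m/s is bent by the field.
r = m v⊥ /(qB) = (2.66×10^-26)(1.21×10^5) / [(1×1.60×10^-19)(1.92)] = 0.0105 m.

r ≈ 1.05 cm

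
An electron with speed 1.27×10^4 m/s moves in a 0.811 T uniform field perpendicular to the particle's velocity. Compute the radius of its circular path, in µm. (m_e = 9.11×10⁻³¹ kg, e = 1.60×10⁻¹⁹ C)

r ≈ 0.0892 µm

The magnetic force provides the centripetal force: qvB = mv²/r, so r = mv/(qB).
r = (9.11×10^-31 kg)(1.27×10^4 m/s) / [(1×1.60×10^-19 C)(0.811 T)] = 8.92×10^-8 m.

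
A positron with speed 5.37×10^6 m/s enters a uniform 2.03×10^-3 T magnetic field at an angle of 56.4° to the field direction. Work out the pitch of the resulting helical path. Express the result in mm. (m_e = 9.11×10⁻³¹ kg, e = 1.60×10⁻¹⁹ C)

pitch ≈ 52.4 mm

The velocity component along B is v∥ = v cos56.4° = 2.97×10^6 m/s.
The cyclotron period T = 2πm/(qB) = 1.76×10^-8 s is set by m, q, B alone.
Pitch = v∥·T = (2.97×10^6)(1.76×10^-8) = 0.0524 m.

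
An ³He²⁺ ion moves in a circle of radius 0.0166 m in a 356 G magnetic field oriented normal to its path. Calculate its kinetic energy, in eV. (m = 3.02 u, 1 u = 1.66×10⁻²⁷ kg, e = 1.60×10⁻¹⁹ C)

v = qBr/m = (2×1.60×10^-19)(0.0356)(0.0166) / (5.01×10^-27) = 3.77×10^4 m/s.
K = ½mv² = 0.5·(5.01×10^-27)·(3.77×10^4)² = 3.57×10^-18 J = 22.3 eV.

K ≈ 22.3 eV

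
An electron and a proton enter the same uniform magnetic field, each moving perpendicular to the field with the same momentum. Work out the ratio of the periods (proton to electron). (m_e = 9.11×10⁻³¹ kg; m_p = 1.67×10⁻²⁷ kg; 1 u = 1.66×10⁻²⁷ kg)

T = 2πm/(qB) is independent of speed, so T₂/T₁ = (m₂/q₂)/(m₁/q₁).
T_{proton}/T_{electron} = (1.67×10^-27/1e) / (9.11×10^-31/1e) = 1830.

ratio ≈ 1830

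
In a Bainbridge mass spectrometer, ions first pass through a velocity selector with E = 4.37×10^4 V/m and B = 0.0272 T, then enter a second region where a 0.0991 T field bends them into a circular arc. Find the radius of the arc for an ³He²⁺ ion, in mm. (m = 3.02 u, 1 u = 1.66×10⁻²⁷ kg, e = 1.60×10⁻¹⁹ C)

r ≈ 254 mm

The selector passes v = E/B = 4.37×10^4/0.0272 = 1.61×10^6 m/s.
In the deflection region, r = mv/(qB₂) = (5.01×10^-27)(1.61×10^6) / [(2×1.60×10^-19)(0.0991)] = 0.254 m.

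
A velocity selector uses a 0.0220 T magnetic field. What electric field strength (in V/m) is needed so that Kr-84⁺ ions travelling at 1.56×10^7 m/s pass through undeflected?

qE = qvB ⇒ E = vB = (1.56×10^7)(0.0220) = 3.43×10^5 V/m.

E ≈ 3.43×10^5 V/m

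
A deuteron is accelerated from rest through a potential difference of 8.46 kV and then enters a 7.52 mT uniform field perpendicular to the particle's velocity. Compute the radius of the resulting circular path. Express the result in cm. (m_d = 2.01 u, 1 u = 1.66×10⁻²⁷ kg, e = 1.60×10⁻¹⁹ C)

The kinetic energy gained is K = qV = (1×1.60×10^-19)(8460) = 1.35×10^-15 J.
v = √(2K/m) = 9.01×10^5 m/s.
r = mv/(qB) = (3.34×10^-27)(9.01×10^5) / [(1×1.60×10^-19)(7.52×10^-3)] = 2.50 m.

r ≈ 250 cm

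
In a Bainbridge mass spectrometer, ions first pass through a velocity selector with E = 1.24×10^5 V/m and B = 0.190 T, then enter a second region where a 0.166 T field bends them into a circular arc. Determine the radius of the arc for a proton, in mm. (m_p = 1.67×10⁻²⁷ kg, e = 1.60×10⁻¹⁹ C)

r ≈ 41.0 mm

The selector passes v = E/B = 1.24×10^5/0.190 = 6.53×10^5 m/s.
In the deflection region, r = mv/(qB₂) = (1.67×10^-27)(6.53×10^5) / [(1×1.60×10^-19)(0.166)] = 0.0410 m.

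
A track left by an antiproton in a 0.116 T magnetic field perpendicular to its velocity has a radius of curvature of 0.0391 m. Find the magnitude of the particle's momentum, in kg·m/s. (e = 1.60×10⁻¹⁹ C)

p ≈ 7.26×10^-22 kg·m/s

Since qvB = mv²/r, the momentum p = mv = qBr.
p = (1×1.60×10^-19)(0.116)(0.0391) = 7.26×10^-22 kg·m/s.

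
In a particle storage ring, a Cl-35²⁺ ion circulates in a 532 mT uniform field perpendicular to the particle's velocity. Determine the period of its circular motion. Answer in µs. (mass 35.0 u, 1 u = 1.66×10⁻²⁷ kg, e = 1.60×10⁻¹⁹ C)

The cyclotron period is independent of speed: T = 2πm/(qB).
T = 2π(5.81×10^-26) / [(2×1.60×10^-19)(0.532)] = 2.14×10^-6 s.

T ≈ 2.14 µs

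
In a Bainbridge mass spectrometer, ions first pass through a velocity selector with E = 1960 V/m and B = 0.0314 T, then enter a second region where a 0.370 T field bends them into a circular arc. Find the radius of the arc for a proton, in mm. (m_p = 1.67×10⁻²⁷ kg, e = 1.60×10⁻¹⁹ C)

r ≈ 1.76 mm

The selector passes v = E/B = 1960/0.0314 = 6.24×10^4 m/s.
In the deflection region, r = mv/(qB₂) = (1.67×10^-27)(6.24×10^4) / [(1×1.60×10^-19)(0.370)] = 1.76×10^-3 m.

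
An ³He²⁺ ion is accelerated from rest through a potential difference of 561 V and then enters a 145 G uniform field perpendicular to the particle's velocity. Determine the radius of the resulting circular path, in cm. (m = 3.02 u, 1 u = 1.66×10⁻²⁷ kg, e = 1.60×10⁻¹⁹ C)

r ≈ 28.9 cm

The kinetic energy gained is K = qV = (2×1.60×10^-19)(561) = 1.80×10^-16 J.
v = √(2K/m) = 2.68×10^5 m/s.
r = mv/(qB) = (5.01×10^-27)(2.68×10^5) / [(2×1.60×10^-19)(0.0145)] = 0.289 m.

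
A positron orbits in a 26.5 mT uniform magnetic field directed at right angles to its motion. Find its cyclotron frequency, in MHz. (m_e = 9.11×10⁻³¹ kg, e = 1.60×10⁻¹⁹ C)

f = qB/(2πm) = (1×1.60×10^-19)(0.0265) / [2π(9.11×10^-31)] = 7.41×10^8 Hz.

f ≈ 741 MHz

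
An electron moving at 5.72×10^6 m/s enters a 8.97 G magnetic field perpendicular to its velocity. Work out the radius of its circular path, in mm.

r ≈ 36.3 mm

The magnetic force provides the centripetal force: qvB = mv²/r, so r = mv/(qB).
r = (9.11×10^-31 kg)(5.72×10^6 m/s) / [(1×1.60×10^-19 C)(8.97×10^-4 T)] = 0.0363 m.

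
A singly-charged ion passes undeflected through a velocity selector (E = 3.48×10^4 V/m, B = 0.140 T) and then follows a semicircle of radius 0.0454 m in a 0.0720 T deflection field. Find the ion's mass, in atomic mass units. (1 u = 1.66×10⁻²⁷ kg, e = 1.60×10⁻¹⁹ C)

v = E/B₁ = 2.49×10^5 m/s.
From r = mv/(qB₂), m = qB₂r/v = (1×1.60×10^-19)(0.0720)(0.0454) / (2.49×10^5) = 2.10×10^-27 kg.
In atomic mass units: m = 2.10×10^-27 / 1.66×10^-27 = 1.27 u.

m ≈ 1.27 u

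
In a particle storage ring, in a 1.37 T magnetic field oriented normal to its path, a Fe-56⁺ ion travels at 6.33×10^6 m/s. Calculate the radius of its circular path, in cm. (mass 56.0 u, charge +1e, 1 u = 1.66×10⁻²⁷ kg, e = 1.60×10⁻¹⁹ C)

r ≈ 268 cm

The magnetic force provides the centripetal force: qvB = mv²/r, so r = mv/(qB).
r = (9.30×10^-26 kg)(6.33×10^6 m/s) / [(1×1.60×10^-19 C)(1.37 T)] = 2.68 m.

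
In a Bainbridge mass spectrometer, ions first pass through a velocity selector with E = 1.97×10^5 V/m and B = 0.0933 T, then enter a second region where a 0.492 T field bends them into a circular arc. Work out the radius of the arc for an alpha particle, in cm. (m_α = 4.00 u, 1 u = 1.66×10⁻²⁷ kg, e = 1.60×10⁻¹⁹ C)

The selector passes v = E/B = 1.97×10^5/0.0933 = 2.11×10^6 m/s.
In the deflection region, r = mv/(qB₂) = (6.64×10^-27)(2.11×10^6) / [(2×1.60×10^-19)(0.492)] = 0.0891 m.

r ≈ 8.91 cm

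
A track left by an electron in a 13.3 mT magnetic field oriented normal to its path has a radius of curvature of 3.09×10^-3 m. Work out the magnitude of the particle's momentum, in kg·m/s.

Since qvB = mv²/r, the momentum p = mv = qBr.
p = (1×1.60×10^-19)(0.0133)(3.09×10^-3) = 6.58×10^-24 kg·m/s.

p ≈ 6.58×10^-24 kg·m/s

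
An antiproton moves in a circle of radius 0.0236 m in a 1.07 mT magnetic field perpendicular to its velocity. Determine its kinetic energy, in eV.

K ≈ 0.0305 eV

v = qBr/m = (1×1.60×10^-19)(1.07×10^-3)(0.0236) / (1.67×10^-27) = 2420 m/s.
K = ½mv² = 0.5·(1.67×10^-27)·(2420)² = 4.89×10^-21 J = 0.0305 eV.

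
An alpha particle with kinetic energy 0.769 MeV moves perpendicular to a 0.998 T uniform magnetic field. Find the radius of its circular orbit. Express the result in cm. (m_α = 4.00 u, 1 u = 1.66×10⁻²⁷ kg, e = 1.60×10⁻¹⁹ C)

r ≈ 12.7 cm

Convert the energy: K = 0.769 MeV = 1.23×10^-13 J.
v = √(2K/m) = √(2·1.23×10^-13/6.64×10^-27) = 6.09×10^6 m/s.
r = mv/(qB) = (6.64×10^-27)(6.09×10^6) / [(2×1.60×10^-19)(0.998)] = 0.127 m.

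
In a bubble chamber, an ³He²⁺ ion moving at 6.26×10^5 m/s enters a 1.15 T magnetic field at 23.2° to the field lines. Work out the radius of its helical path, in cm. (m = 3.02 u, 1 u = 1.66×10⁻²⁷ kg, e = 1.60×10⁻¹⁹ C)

Only the perpendicular component v⊥ = v sin23.2° = 2.47×10^5 m/s is bent by the field.
r = m v⊥ /(qB) = (5.01×10^-27)(2.47×10^5) / [(2×1.60×10^-19)(1.15)] = 3.36×10^-3 m.

r ≈ 0.336 cm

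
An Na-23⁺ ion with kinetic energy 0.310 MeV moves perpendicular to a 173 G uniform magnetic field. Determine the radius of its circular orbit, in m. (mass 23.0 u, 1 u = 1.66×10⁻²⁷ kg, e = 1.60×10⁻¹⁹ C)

Convert the energy: K = 0.310 MeV = 4.96×10^-14 J.
v = √(2K/m) = √(2·4.96×10^-14/3.82×10^-26) = 1.61×10^6 m/s.
r = mv/(qB) = (3.82×10^-26)(1.61×10^6) / [(1×1.60×10^-19)(0.0173)] = 22.2 m.

r ≈ 22.2 m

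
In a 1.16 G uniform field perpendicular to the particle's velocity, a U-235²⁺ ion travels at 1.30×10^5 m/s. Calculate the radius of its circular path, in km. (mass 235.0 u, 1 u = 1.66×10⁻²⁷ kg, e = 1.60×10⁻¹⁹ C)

r ≈ 1.37 km

The magnetic force provides the centripetal force: qvB = mv²/r, so r = mv/(qB).
r = (3.90×10^-25 kg)(1.30×10^5 m/s) / [(2×1.60×10^-19 C)(1.16×10^-4 T)] = 1370 m.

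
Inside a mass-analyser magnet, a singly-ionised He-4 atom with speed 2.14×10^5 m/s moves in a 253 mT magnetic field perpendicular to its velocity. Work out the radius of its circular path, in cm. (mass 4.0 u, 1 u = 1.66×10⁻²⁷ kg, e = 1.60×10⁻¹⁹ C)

r ≈ 3.51 cm

The magnetic force provides the centripetal force: qvB = mv²/r, so r = mv/(qB).
r = (6.64×10^-27 kg)(2.14×10^5 m/s) / [(1×1.60×10^-19 C)(0.253 T)] = 0.0351 m.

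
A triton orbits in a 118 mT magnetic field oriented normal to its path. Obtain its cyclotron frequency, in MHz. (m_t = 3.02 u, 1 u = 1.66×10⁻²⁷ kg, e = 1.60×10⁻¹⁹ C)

f = qB/(2πm) = (1×1.60×10^-19)(0.118) / [2π(5.01×10^-27)] = 5.99×10^5 Hz.

f ≈ 0.599 MHz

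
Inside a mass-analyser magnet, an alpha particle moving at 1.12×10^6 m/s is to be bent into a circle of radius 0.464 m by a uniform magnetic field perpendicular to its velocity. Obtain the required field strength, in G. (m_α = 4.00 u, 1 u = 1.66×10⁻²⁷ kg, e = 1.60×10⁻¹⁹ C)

qvB = mv²/r gives B = mv/(qr).
B = (6.64×10^-27)(1.12×10^6) / [(2×1.60×10^-19)(0.464)] = 0.0501 T.

B ≈ 501 G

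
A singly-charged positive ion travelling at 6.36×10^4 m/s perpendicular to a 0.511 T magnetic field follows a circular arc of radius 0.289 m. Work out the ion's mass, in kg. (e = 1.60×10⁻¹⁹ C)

m ≈ 3.72×10^-25 kg

qvB = mv²/r ⇒ m = qBr/v.
m = (1×1.60×10^-19)(0.511)(0.289) / (6.36×10^4) = 3.72×10^-25 kg.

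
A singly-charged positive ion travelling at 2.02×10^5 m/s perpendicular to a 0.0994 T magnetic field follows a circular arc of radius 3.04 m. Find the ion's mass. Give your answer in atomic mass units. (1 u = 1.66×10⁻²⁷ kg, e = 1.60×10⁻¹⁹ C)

qvB = mv²/r ⇒ m = qBr/v.
m = (1×1.60×10^-19)(0.0994)(3.04) / (2.02×10^5) = 2.39×10^-25 kg = 144 u.

m ≈ 144 u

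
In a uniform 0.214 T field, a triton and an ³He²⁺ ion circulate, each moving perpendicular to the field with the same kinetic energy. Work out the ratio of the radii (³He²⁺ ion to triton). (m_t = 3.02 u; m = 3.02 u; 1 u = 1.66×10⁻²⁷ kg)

r = √(2mK)/(qB) ⇒ at equal K, r ∝ √m/q.
r_{³He²⁺ ion}/r_{triton} = 0.500.

ratio ≈ 0.500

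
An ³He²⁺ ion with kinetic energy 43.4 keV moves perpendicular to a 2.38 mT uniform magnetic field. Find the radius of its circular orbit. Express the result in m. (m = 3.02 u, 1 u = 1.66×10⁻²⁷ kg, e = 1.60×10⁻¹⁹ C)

Convert the energy: K = 43.4 keV = 6.94×10^-15 J.
v = √(2K/m) = √(2·6.94×10^-15/5.01×10^-27) = 1.66×10^6 m/s.
r = mv/(qB) = (5.01×10^-27)(1.66×10^6) / [(2×1.60×10^-19)(2.38×10^-3)] = 11.0 m.

r ≈ 11.0 m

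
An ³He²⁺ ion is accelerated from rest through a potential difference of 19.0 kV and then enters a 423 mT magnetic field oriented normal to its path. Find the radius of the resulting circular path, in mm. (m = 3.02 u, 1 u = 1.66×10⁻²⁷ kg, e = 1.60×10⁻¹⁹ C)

The kinetic energy gained is K = qV = (2×1.60×10^-19)(1.90×10^4) = 6.08×10^-15 J.
v = √(2K/m) = 1.56×10^6 m/s.
r = mv/(qB) = (5.01×10^-27)(1.56×10^6) / [(2×1.60×10^-19)(0.423)] = 0.0577 m.

r ≈ 57.7 mm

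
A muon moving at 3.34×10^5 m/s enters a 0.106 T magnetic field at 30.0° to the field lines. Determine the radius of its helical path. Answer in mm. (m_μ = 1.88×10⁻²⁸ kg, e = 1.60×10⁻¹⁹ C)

Only the perpendicular component v⊥ = v sin30.0° = 1.67×10^5 m/s is bent by the field.
r = m v⊥ /(qB) = (1.88×10^-28)(1.67×10^5) / [(1×1.60×10^-19)(0.106)] = 1.85×10^-3 m.

r ≈ 1.85 mm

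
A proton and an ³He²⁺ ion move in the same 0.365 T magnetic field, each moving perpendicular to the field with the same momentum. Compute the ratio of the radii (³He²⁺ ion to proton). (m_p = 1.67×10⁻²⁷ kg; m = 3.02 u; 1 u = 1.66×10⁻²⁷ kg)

r = p/(qB) ⇒ at equal p, r ∝ 1/q.
r_{³He²⁺ ion}/r_{proton} = 0.500.

ratio ≈ 0.500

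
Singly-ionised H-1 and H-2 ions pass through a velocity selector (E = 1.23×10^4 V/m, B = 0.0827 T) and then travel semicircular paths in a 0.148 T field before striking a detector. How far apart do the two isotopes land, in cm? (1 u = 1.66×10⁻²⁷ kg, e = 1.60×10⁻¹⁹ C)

Both emerge at v = E/B₁ = 1.49×10^5 m/s.
r = mv/(qB₂), so r₁ = 0.0104 m and r₂ = 0.0209 m, giving Δr = 0.0104 m.
After a semicircle each ion lands a diameter 2r from the entry slit, so the separation is 2Δr = 0.0209 m.

Δd ≈ 2.09 cm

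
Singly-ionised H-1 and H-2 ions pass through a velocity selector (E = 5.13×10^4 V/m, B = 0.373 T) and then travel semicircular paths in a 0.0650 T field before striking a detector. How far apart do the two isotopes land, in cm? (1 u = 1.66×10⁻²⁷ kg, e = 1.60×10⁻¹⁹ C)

Both emerge at v = E/B₁ = 1.38×10^5 m/s.
r = mv/(qB₂), so r₁ = 0.0220 m and r₂ = 0.0439 m, giving Δr = 0.0220 m.
After a semicircle each ion lands a diameter 2r from the entry slit, so the separation is 2Δr = 0.0439 m.

Δd ≈ 4.39 cm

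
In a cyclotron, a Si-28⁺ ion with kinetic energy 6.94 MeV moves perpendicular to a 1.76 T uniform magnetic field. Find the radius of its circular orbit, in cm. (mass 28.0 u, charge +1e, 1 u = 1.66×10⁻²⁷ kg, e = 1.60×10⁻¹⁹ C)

r ≈ 114 cm

Convert the energy: K = 6.94 MeV = 1.11×10^-12 J.
v = √(2K/m) = √(2·1.11×10^-12/4.65×10^-26) = 6.91×10^6 m/s.
r = mv/(qB) = (4.65×10^-26)(6.91×10^6) / [(1×1.60×10^-19)(1.76)] = 1.14 m.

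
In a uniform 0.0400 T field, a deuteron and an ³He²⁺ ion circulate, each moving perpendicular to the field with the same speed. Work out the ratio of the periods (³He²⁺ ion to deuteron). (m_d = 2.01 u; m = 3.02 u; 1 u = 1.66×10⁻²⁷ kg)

T = 2πm/(qB) is independent of speed, so T₂/T₁ = (m₂/q₂)/(m₁/q₁).
T_{³He²⁺ ion}/T_{deuteron} = (5.01×10^-27/2e) / (3.34×10^-27/1e) = 0.751.

ratio ≈ 0.751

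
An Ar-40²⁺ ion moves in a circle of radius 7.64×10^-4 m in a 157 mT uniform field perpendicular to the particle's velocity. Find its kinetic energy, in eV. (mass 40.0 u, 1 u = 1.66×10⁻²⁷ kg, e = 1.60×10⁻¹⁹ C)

K ≈ 0.0693 eV

v = qBr/m = (2×1.60×10^-19)(0.157)(7.64×10^-4) / (6.64×10^-26) = 578 m/s.
K = ½mv² = 0.5·(6.64×10^-26)·(578)² = 1.11×10^-20 J = 0.0693 eV.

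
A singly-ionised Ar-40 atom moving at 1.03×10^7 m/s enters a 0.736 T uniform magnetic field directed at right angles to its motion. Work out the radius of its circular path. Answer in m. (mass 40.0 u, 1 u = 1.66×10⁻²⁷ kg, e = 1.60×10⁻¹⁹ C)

The magnetic force provides the centripetal force: qvB = mv²/r, so r = mv/(qB).
r = (6.64×10^-26 kg)(1.03×10^7 m/s) / [(1×1.60×10^-19 C)(0.736 T)] = 5.81 m.

r ≈ 5.81 m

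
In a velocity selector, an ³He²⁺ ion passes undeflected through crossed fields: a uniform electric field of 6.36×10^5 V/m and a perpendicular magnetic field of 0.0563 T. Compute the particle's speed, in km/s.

For zero net force, qE = qvB, so v = E/B.
v = (6.36×10^5) / (0.0563) = 1.13×10^7 m/s.

v ≈ 11300 km/s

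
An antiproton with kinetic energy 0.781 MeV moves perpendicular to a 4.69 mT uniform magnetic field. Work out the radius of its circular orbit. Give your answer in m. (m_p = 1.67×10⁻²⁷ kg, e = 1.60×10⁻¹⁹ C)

r ≈ 27.2 m

Convert the energy: K = 0.781 MeV = 1.25×10^-13 J.
v = √(2K/m) = √(2·1.25×10^-13/1.67×10^-27) = 1.22×10^7 m/s.
r = mv/(qB) = (1.67×10^-27)(1.22×10^7) / [(1×1.60×10^-19)(4.69×10^-3)] = 27.2 m.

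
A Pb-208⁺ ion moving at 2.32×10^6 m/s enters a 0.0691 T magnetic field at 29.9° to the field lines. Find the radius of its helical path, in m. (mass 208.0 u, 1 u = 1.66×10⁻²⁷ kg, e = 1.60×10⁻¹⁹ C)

r ≈ 36.1 m

Only the perpendicular component v⊥ = v sin29.9° = 1.16×10^6 m/s is bent by the field.
r = m v⊥ /(qB) = (3.45×10^-25)(1.16×10^6) / [(1×1.60×10^-19)(0.0691)] = 36.1 m.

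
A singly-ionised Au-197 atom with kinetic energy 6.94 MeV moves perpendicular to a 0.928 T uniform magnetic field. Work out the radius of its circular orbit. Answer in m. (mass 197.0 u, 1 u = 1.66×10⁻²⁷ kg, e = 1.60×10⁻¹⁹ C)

r ≈ 5.74 m

Convert the energy: K = 6.94 MeV = 1.11×10^-12 J.
v = √(2K/m) = √(2·1.11×10^-12/3.27×10^-25) = 2.61×10^6 m/s.
r = mv/(qB) = (3.27×10^-25)(2.61×10^6) / [(1×1.60×10^-19)(0.928)] = 5.74 m.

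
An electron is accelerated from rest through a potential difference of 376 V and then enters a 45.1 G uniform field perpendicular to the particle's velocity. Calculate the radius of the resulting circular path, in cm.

r ≈ 1.45 cm

The kinetic energy gained is K = qV = (1×1.60×10^-19)(376) = 6.02×10^-17 J.
v = √(2K/m) = 1.15×10^7 m/s.
r = mv/(qB) = (9.11×10^-31)(1.15×10^7) / [(1×1.60×10^-19)(4.51×10^-3)] = 0.0145 m.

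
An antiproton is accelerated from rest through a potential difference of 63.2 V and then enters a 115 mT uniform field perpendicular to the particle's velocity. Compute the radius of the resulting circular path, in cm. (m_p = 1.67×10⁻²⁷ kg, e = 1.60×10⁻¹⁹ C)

r ≈ 0.999 cm

The kinetic energy gained is K = qV = (1×1.60×10^-19)(63.2) = 1.01×10^-17 J.
v = √(2K/m) = 1.10×10^5 m/s.
r = mv/(qB) = (1.67×10^-27)(1.10×10^5) / [(1×1.60×10^-19)(0.115)] = 9.99×10^-3 m.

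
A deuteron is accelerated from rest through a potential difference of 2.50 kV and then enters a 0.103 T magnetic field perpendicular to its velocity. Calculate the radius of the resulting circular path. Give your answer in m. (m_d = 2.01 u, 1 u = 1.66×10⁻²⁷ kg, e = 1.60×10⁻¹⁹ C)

The kinetic energy gained is K = qV = (1×1.60×10^-19)(2500) = 4.00×10^-16 J.
v = √(2K/m) = 4.90×10^5 m/s.
r = mv/(qB) = (3.34×10^-27)(4.90×10^5) / [(1×1.60×10^-19)(0.103)] = 0.0991 m.

r ≈ 0.0991 m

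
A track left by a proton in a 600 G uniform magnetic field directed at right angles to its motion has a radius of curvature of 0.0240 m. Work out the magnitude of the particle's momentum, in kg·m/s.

p ≈ 2.30×10^-22 kg·m/s

Since qvB = mv²/r, the momentum p = mv = qBr.
p = (1×1.60×10^-19)(0.0600)(0.0240) = 2.30×10^-22 kg·m/s.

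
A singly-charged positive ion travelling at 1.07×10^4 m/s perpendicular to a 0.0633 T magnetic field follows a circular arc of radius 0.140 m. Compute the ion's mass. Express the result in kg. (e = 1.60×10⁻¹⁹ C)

m ≈ 1.33×10^-25 kg

qvB = mv²/r ⇒ m = qBr/v.
m = (1×1.60×10^-19)(0.0633)(0.140) / (1.07×10^4) = 1.33×10^-25 kg.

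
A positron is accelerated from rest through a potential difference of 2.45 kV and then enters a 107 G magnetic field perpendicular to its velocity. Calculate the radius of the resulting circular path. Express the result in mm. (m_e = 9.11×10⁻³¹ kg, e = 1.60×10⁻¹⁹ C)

The kinetic energy gained is K = qV = (1×1.60×10^-19)(2450) = 3.92×10^-16 J.
v = √(2K/m) = 2.93×10^7 m/s.
r = mv/(qB) = (9.11×10^-31)(2.93×10^7) / [(1×1.60×10^-19)(0.0107)] = 0.0156 m.

r ≈ 15.6 mm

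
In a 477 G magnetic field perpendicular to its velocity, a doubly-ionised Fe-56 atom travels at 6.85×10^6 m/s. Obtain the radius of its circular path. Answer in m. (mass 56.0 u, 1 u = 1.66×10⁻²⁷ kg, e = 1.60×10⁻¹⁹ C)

r ≈ 41.7 m

The magnetic force provides the centripetal force: qvB = mv²/r, so r = mv/(qB).
r = (9.30×10^-26 kg)(6.85×10^6 m/s) / [(2×1.60×10^-19 C)(0.0477 T)] = 41.7 m.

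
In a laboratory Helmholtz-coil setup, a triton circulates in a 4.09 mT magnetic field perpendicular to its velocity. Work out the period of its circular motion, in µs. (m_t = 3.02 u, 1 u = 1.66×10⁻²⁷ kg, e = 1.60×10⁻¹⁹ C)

T ≈ 48.1 µs

The cyclotron period is independent of speed: T = 2πm/(qB).
T = 2π(5.01×10^-27) / [(1×1.60×10^-19)(4.09×10^-3)] = 4.81×10^-5 s.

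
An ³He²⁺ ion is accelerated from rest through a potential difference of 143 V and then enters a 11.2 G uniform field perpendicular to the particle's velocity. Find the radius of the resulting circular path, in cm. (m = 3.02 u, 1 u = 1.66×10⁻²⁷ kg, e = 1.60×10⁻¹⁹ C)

The kinetic energy gained is K = qV = (2×1.60×10^-19)(143) = 4.58×10^-17 J.
v = √(2K/m) = 1.35×10^5 m/s.
r = mv/(qB) = (5.01×10^-27)(1.35×10^5) / [(2×1.60×10^-19)(1.12×10^-3)] = 1.89 m.

r ≈ 189 cm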